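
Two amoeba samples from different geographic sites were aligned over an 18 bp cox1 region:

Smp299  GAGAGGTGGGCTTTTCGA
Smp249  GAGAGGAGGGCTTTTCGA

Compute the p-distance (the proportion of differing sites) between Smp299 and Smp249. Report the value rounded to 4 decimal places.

0.0556

A single mismatch occurs at site 7 (T→A).
There are 1 differences over 18 sites, so p = 1/18 = 0.0556.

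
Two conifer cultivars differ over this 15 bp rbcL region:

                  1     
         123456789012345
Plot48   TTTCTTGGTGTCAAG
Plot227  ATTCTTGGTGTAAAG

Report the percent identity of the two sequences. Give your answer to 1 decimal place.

The sequences differ at positions 1 (T/A), 12 (C/A).
13 of the 15 sites match, so the percent identity is 13/15 × 100 = 86.7%.

86.7%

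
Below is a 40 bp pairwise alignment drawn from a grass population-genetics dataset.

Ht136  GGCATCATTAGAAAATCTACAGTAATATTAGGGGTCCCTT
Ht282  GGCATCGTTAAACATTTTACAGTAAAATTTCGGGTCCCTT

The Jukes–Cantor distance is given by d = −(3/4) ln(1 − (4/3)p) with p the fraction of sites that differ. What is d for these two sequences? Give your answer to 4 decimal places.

0.2326

The sequences differ at positions 7 (A/G), 11 (G/A), 13 (A/C), 15 (A/T), 17 (C/T), 26 (T/A), 30 (A/T), 31 (G/C).
p = 8/40 = 0.200000.
d = −0.75 · ln(1 − (4/3)·0.200000) = −0.75 · ln(0.733333) = −0.75 · (-0.310155) = 0.2326.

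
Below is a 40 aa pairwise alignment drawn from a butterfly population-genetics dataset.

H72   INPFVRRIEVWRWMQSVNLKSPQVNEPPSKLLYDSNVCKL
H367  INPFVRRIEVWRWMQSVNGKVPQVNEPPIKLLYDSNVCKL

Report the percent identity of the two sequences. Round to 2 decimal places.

Mismatches occur at site 19 (L↔G), site 21 (S↔V), site 29 (S↔I).
37 of the 40 sites match, so the percent identity is 37/40 × 100 = 92.50%.

92.50%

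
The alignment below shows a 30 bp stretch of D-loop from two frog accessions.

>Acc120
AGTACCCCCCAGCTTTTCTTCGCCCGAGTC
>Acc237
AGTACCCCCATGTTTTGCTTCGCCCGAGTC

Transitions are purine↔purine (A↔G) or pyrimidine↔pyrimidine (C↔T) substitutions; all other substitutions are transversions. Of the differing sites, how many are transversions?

3

Differing sites — 10:C/A (Tv); 11:A/T (Tv); 13:C/T (Ti); 17:T/G (Tv).
Of the 4 differences, 1 transition and 3 transversions, so the answer is 3.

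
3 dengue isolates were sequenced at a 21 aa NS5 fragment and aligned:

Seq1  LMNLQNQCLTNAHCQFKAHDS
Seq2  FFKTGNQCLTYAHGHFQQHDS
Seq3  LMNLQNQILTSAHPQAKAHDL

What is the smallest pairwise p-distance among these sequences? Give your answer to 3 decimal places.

Pairwise Hamming distances:
  Seq1 vs Seq2: 10
  Seq1 vs Seq3: 5
  Seq2 vs Seq3: 13
The smallest is 5 mismatches, between Seq1 and Seq3; p = 5/21 = 0.238.

0.238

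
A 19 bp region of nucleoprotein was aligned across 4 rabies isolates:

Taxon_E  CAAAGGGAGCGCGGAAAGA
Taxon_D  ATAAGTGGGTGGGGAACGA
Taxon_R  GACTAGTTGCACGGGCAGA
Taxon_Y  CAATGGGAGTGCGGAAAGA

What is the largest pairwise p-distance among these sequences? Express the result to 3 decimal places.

Pairwise Hamming distances:
  Taxon_E vs Taxon_D: 7
  Taxon_E vs Taxon_R: 9
  Taxon_E vs Taxon_Y: 2
  Taxon_D vs Taxon_R: 14
  Taxon_D vs Taxon_Y: 7
  Taxon_R vs Taxon_Y: 9
The largest is 14 mismatches, between Taxon_D and Taxon_R; p = 14/19 = 0.737.

0.737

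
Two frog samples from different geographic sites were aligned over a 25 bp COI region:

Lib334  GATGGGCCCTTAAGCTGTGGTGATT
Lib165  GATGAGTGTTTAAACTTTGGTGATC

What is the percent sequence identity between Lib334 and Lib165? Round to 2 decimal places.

Mismatches occur at site 5 (G/A), site 7 (C/T), site 8 (C/G), site 9 (C/T), site 14 (G/A), site 17 (G/T), site 25 (T/C).
18 of the 25 sites match, so the percent identity is 18/25 × 100 = 72.00%.

72.00%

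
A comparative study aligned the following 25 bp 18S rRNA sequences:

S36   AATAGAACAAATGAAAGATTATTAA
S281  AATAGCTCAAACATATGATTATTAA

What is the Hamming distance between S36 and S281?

Mismatches occur at site 6 (A↔C), site 7 (A↔T), site 12 (T↔C), site 13 (G↔A), site 14 (A↔T), site 16 (A↔T).
That gives 6 mismatches out of 25 aligned sites, so the Hamming distance is 6.

6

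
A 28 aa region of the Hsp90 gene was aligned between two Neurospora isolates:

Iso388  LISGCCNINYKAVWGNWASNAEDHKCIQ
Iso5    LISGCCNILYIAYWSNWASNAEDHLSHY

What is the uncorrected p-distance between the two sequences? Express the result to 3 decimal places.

0.286

Mismatches occur at site 9 (N→L), site 11 (K→I), site 13 (V→Y), site 15 (G→S), site 25 (K→L), site 26 (C→S), site 27 (I→H), site 28 (Q→Y).
There are 8 differences over 28 sites, so p = 8/28 = 0.286.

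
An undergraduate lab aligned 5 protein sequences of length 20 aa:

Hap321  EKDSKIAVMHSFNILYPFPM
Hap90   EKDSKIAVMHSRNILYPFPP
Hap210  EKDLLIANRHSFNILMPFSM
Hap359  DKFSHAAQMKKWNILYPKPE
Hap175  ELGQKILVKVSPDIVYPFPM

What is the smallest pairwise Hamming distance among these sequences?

2

Pairwise Hamming distances:
  Hap321 vs Hap90: 2
  Hap321 vs Hap210: 6
  Hap321 vs Hap359: 10
  Hap321 vs Hap175: 9
  Hap90 vs Hap210: 8
  Hap90 vs Hap359: 10
  Hap90 vs Hap175: 10
  Hap210 vs Hap359: 14
  Hap210 vs Hap175: 13
  Hap359 vs Hap175: 16
The smallest is 2, between Hap321 and Hap90.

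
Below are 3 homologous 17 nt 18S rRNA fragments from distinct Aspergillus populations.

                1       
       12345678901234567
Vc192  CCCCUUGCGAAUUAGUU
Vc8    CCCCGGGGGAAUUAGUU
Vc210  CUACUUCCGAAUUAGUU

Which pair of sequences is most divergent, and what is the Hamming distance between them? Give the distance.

6

Pairwise Hamming distances:
  Vc192 vs Vc8: 3
  Vc192 vs Vc210: 3
  Vc8 vs Vc210: 6
The largest is 6, between Vc8 and Vc210.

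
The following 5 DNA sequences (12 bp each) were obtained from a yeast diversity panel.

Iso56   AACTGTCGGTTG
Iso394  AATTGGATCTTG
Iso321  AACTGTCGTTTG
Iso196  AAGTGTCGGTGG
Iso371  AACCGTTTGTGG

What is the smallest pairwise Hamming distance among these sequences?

Pairwise Hamming distances:
  Iso56 vs Iso394: 5
  Iso56 vs Iso321: 1
  Iso56 vs Iso196: 2
  Iso56 vs Iso371: 4
  Iso394 vs Iso321: 5
  Iso394 vs Iso196: 6
  Iso394 vs Iso371: 6
  Iso321 vs Iso196: 3
  Iso321 vs Iso371: 5
  Iso196 vs Iso371: 4
The smallest is 1, between Iso56 and Iso321.

1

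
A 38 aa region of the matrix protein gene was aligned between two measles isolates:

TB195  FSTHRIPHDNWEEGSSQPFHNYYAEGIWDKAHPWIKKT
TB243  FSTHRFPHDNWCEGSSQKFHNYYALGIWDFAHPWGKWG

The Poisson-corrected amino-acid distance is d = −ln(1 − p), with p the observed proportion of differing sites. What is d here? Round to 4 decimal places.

0.2364

The sequences differ at positions 6 (I/F), 12 (E/C), 18 (P/K), 25 (E/L), 30 (K/F), 35 (I/G), 37 (K/W), 38 (T/G).
p = 8/38 = 0.210526.
d = −ln(1 − 0.210526) = −ln(0.789474) = 0.2364.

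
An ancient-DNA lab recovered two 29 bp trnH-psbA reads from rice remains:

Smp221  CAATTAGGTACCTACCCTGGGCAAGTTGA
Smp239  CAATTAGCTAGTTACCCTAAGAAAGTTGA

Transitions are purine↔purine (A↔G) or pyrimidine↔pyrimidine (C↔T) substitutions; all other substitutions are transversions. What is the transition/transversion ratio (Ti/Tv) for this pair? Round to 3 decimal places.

The sequences differ at positions 8 (G/C, transversion), 11 (C/G, transversion), 12 (C/T, transition), 19 (G/A, transition), 20 (G/A, transition), 22 (C/A, transversion).
Of the 6 differences, 3 transitions and 3 transversions, so Ti/Tv = 3/3 = 1.000.

1.000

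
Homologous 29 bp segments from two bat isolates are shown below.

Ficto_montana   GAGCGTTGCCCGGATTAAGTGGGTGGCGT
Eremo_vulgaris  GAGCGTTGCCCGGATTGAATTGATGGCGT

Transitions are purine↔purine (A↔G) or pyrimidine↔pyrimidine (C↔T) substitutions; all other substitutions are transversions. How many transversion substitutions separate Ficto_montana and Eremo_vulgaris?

The sequences differ at positions 17 (A/G, transition), 19 (G/A, transition), 21 (G/T, transversion), 23 (G/A, transition).
Of the 4 differences, 3 transitions and 1 transversion, so the answer is 1.

1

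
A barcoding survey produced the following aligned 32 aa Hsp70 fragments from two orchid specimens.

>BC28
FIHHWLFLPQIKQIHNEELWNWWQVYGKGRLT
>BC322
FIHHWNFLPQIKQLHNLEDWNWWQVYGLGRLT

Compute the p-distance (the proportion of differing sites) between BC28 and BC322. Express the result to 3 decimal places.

0.156

Mismatches occur at site 6 (L↔N), site 14 (I↔L), site 17 (E↔L), site 19 (L↔D), site 28 (K↔L).
There are 5 differences over 32 sites, so p = 5/32 = 0.156.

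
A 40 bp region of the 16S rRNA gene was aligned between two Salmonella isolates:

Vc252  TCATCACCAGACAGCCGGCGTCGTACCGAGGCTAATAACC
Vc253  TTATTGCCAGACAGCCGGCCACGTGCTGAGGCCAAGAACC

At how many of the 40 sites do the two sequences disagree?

Mismatches occur at site 2 (C/T), site 5 (C/T), site 6 (A/G), site 20 (G/C), site 21 (T/A), site 25 (A/G), site 27 (C/T), site 33 (T/C), site 36 (T/G).
That gives 9 mismatches out of 40 aligned sites, so the Hamming distance is 9.

9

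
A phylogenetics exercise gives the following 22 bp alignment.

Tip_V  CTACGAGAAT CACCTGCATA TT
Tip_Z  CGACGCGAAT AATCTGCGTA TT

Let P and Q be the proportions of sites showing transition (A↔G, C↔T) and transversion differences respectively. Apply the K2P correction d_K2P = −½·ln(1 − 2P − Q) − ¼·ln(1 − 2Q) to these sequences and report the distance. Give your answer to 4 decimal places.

Differing sites — 2:T/G (Tv); 6:A/C (Tv); 11:C/A (Tv); 13:C/T (Ti); 18:A/G (Ti).
Of the 5 differences, 2 transitions and 3 transversions over 22 sites: P = 2/22 = 0.090909, Q = 3/22 = 0.136364.
d = −0.5·ln(0.681818) − 0.25·ln(0.727272) = −0.5·(-0.382993) − 0.25·(-0.318455) = 0.2711.

0.2711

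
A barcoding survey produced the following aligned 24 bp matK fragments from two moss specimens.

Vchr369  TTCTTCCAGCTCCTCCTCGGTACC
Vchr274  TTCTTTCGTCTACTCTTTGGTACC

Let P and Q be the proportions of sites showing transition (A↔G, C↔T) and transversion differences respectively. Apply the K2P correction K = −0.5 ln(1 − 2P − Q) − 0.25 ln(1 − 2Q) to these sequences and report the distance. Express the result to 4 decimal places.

Mismatches occur at site 6 (C↔T, transition), site 8 (A↔G, transition), site 9 (G↔T, transversion), site 12 (C↔A, transversion), site 16 (C↔T, transition), site 18 (C↔T, transition).
Of the 6 differences, 4 transitions and 2 transversions over 24 sites: P = 4/24 = 0.166667, Q = 2/24 = 0.083333.
d = −0.5·ln(0.583333) − 0.25·ln(0.833334) = −0.5·(-0.538997) − 0.25·(-0.182321) = 0.3151.

0.3151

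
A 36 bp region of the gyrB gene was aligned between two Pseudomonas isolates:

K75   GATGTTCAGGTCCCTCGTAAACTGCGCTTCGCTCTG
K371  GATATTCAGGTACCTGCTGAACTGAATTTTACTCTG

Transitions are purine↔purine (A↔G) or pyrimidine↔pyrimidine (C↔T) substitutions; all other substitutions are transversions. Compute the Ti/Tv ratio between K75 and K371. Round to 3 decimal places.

The sequences differ at positions 4 (G/A, transition), 12 (C/A, transversion), 16 (C/G, transversion), 17 (G/C, transversion), 19 (A/G, transition), 25 (C/A, transversion), 26 (G/A, transition), 27 (C/T, transition), 30 (C/T, transition), 31 (G/A, transition).
Of the 10 differences, 6 transitions and 4 transversions, so Ti/Tv = 6/4 = 1.500.

1.500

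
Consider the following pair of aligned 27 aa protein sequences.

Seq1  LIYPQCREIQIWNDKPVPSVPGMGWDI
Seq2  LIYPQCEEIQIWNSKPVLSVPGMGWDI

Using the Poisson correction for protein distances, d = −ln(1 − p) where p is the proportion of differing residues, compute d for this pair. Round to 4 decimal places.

0.1178

Differing sites — 7:R/E; 14:D/S; 18:P/L.
p = 3/27 = 0.111111.
d = −ln(1 − 0.111111) = −ln(0.888889) = 0.1178.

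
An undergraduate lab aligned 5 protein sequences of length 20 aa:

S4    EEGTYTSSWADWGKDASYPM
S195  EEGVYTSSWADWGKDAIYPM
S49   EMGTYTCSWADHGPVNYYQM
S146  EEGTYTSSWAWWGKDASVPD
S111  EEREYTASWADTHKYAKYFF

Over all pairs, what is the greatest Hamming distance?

Pairwise Hamming distances:
  S4 vs S195: 2
  S4 vs S49: 8
  S4 vs S146: 3
  S4 vs S111: 9
  S195 vs S49: 9
  S195 vs S146: 5
  S195 vs S111: 9
  S49 vs S146: 11
  S49 vs S111: 12
  S146 vs S111: 11
The largest is 12, between S49 and S111.

12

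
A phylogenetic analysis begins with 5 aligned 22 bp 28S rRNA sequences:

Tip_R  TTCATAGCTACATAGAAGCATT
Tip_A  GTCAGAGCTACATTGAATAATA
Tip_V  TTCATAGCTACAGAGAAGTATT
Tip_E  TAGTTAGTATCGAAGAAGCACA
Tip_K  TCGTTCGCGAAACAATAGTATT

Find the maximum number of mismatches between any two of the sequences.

Pairwise Hamming distances:
  Tip_R vs Tip_A: 6
  Tip_R vs Tip_V: 2
  Tip_R vs Tip_E: 10
  Tip_R vs Tip_K: 10
  Tip_A vs Tip_V: 7
  Tip_A vs Tip_E: 14
  Tip_A vs Tip_K: 15
  Tip_V vs Tip_E: 11
  Tip_V vs Tip_K: 9
  Tip_E vs Tip_K: 13
The largest is 15, between Tip_A and Tip_K.

15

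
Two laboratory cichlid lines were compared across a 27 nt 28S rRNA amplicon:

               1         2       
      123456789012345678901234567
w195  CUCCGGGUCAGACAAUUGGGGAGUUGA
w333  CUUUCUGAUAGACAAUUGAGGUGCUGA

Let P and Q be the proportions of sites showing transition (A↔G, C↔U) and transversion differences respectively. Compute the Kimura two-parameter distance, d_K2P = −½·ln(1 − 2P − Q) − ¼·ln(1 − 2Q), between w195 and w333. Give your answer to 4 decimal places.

0.4533

The sequences differ at positions 3 (C/U, transition), 4 (C/U, transition), 5 (G/C, transversion), 6 (G/U, transversion), 8 (U/A, transversion), 9 (C/U, transition), 19 (G/A, transition), 22 (A/U, transversion), 24 (U/C, transition).
Of the 9 differences, 5 transitions and 4 transversions over 27 sites: P = 5/27 = 0.185185, Q = 4/27 = 0.148148.
d = −0.5·ln(0.481482) − 0.25·ln(0.703704) = −0.5·(-0.730886) − 0.25·(-0.351397) = 0.4533.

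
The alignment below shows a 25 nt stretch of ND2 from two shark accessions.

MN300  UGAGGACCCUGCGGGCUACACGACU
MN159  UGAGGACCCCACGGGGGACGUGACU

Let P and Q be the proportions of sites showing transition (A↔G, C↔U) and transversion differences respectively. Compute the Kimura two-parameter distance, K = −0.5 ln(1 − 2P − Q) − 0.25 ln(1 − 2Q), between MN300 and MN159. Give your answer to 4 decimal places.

The sequences differ at positions 10 (U/C, transition), 11 (G/A, transition), 16 (C/G, transversion), 17 (U/G, transversion), 20 (A/G, transition), 21 (C/U, transition).
Of the 6 differences, 4 transitions and 2 transversions over 25 sites: P = 4/25 = 0.160000, Q = 2/25 = 0.080000.
d = −0.5·ln(0.600000) − 0.25·ln(0.840000) = −0.5·(-0.510826) − 0.25·(-0.174353) = 0.2990.

0.2990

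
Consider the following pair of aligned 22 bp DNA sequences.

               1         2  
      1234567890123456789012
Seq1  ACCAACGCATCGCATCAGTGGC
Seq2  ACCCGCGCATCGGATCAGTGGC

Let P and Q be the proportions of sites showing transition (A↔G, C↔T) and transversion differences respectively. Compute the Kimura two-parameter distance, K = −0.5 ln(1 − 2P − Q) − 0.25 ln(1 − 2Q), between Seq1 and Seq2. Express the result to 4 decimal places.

The sequences differ at positions 4 (A/C, transversion), 5 (A/G, transition), 13 (C/G, transversion).
Of the 3 differences, 1 transition and 2 transversions over 22 sites: P = 1/22 = 0.045455, Q = 2/22 = 0.090909.
d = −0.5·ln(0.818181) − 0.25·ln(0.818182) = −0.5·(-0.200672) − 0.25·(-0.200670) = 0.1505.

0.1505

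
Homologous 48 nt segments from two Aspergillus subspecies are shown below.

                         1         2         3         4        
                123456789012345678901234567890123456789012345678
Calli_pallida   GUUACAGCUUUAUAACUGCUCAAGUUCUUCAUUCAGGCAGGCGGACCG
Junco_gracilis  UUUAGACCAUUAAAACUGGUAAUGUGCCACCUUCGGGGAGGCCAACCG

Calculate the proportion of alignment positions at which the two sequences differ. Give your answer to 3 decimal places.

Mismatches occur at site 1 (G↔U), site 5 (C↔G), site 7 (G↔C), site 9 (U↔A), site 13 (U↔A), site 19 (C↔G), site 21 (C↔A), site 23 (A↔U), site 26 (U↔G), site 28 (U↔C), site 29 (U↔A), site 31 (A↔C), site 35 (A↔G), site 38 (C↔G), site 43 (G↔C), site 44 (G↔A).
There are 16 differences over 48 sites, so p = 16/48 = 0.333.

0.333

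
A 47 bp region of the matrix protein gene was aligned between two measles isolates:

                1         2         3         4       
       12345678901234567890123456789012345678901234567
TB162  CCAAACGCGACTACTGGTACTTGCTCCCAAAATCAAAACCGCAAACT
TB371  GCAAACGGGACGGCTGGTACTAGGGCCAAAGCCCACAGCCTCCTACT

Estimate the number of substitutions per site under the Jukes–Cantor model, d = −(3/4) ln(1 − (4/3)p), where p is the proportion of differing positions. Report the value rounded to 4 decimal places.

0.4537

Mismatches occur at site 1 (C→G), site 8 (C→G), site 12 (T→G), site 13 (A→G), site 22 (T→A), site 24 (C→G), site 25 (T→G), site 28 (C→A), site 31 (A→G), site 32 (A→C), site 33 (T→C), site 36 (A→C), site 38 (A→G), site 41 (G→T), site 43 (A→C), site 44 (A→T).
p = 16/47 = 0.340426.
d = −0.75 · ln(1 − (4/3)·0.340426) = −0.75 · ln(0.546099) = −0.75 · (-0.604955) = 0.4537.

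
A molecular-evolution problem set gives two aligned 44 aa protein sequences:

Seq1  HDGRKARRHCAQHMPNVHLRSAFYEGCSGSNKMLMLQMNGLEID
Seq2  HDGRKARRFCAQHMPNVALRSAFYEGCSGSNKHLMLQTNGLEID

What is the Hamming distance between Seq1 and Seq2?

The sequences differ at positions 9 (H/F), 18 (H/A), 33 (M/H), 38 (M/T).
That gives 4 mismatches out of 44 aligned sites, so the Hamming distance is 4.

4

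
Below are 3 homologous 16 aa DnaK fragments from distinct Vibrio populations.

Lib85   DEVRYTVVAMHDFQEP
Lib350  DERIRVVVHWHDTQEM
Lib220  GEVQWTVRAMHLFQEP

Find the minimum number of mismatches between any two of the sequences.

5

Pairwise Hamming distances:
  Lib85 vs Lib350: 8
  Lib85 vs Lib220: 5
  Lib350 vs Lib220: 11
The smallest is 5, between Lib85 and Lib220.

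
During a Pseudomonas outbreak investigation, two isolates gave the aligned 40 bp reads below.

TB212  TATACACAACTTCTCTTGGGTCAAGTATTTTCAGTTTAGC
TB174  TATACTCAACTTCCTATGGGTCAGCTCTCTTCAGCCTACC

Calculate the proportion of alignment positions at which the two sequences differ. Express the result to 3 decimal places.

0.275

The sequences differ at positions 6 (A/T), 14 (T/C), 15 (C/T), 16 (T/A), 24 (A/G), 25 (G/C), 27 (A/C), 29 (T/C), 35 (T/C), 36 (T/C), 39 (G/C).
There are 11 differences over 40 sites, so p = 11/40 = 0.275.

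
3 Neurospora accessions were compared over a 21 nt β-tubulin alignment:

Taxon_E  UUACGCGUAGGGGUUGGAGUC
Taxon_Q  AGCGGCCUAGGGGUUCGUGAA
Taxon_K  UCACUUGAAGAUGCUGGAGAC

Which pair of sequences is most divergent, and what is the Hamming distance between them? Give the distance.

14

Pairwise Hamming distances:
  Taxon_E vs Taxon_Q: 9
  Taxon_E vs Taxon_K: 8
  Taxon_Q vs Taxon_K: 14
The largest is 14, between Taxon_Q and Taxon_K.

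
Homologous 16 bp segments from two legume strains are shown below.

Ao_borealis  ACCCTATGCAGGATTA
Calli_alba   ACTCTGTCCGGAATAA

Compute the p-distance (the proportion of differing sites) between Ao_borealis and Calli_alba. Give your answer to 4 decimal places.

0.3750

The sequences differ at positions 3 (C/T), 6 (A/G), 8 (G/C), 10 (A/G), 12 (G/A), 15 (T/A).
There are 6 differences over 16 sites, so p = 6/16 = 0.3750.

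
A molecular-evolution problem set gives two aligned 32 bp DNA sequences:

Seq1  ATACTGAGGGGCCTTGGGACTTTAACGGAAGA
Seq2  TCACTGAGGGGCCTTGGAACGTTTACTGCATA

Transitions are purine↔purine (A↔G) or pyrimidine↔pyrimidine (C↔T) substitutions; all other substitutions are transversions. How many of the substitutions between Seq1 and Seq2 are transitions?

2

Differing sites — 1:A/T (Tv); 2:T/C (Ti); 18:G/A (Ti); 21:T/G (Tv); 24:A/T (Tv); 27:G/T (Tv); 29:A/C (Tv); 31:G/T (Tv).
Of the 8 differences, 2 transitions and 6 transversions, so the answer is 2.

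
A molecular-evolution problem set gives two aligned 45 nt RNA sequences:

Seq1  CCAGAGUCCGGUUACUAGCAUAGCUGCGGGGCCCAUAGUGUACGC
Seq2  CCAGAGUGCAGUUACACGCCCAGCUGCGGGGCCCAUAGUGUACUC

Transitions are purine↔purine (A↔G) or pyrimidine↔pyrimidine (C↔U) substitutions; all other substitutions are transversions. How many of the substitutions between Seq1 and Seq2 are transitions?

Mismatches occur at site 8 (C→G, transversion), site 10 (G→A, transition), site 16 (U→A, transversion), site 17 (A→C, transversion), site 20 (A→C, transversion), site 21 (U→C, transition), site 44 (G→U, transversion).
Of the 7 differences, 2 transitions and 5 transversions, so the answer is 2.

2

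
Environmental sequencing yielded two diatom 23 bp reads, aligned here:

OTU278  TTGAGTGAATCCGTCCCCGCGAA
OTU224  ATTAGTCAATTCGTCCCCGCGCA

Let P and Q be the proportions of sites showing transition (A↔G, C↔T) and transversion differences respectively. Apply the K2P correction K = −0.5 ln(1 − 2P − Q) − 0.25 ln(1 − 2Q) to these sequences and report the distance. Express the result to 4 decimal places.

0.2580

Mismatches occur at site 1 (T↔A, transversion), site 3 (G↔T, transversion), site 7 (G↔C, transversion), site 11 (C↔T, transition), site 22 (A↔C, transversion).
Of the 5 differences, 1 transition and 4 transversions over 23 sites: P = 1/23 = 0.043478, Q = 4/23 = 0.173913.
d = −0.5·ln(0.739131) − 0.25·ln(0.652174) = −0.5·(-0.302280) − 0.25·(-0.427444) = 0.2580.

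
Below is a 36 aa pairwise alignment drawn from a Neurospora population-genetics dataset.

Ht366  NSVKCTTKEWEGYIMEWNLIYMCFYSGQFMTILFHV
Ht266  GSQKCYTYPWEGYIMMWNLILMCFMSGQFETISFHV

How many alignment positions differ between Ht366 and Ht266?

The sequences differ at positions 1 (N/G), 3 (V/Q), 6 (T/Y), 8 (K/Y), 9 (E/P), 16 (E/M), 21 (Y/L), 25 (Y/M), 30 (M/E), 33 (L/S).
That gives 10 mismatches out of 36 aligned sites, so the Hamming distance is 10.

10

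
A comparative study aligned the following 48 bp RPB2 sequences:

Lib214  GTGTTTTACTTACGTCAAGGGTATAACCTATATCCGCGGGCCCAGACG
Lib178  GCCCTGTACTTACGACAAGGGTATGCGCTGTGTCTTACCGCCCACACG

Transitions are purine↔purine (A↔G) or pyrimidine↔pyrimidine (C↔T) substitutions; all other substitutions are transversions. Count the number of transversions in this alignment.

10

Differing sites — 2:T/C (Ti); 3:G/C (Tv); 4:T/C (Ti); 6:T/G (Tv); 15:T/A (Tv); 25:A/G (Ti); 26:A/C (Tv); 27:C/G (Tv); 30:A/G (Ti); 32:A/G (Ti); 35:C/T (Ti); 36:G/T (Tv); 37:C/A (Tv); 38:G/C (Tv); 39:G/C (Tv); 45:G/C (Tv).
Of the 16 differences, 6 transitions and 10 transversions, so the answer is 10.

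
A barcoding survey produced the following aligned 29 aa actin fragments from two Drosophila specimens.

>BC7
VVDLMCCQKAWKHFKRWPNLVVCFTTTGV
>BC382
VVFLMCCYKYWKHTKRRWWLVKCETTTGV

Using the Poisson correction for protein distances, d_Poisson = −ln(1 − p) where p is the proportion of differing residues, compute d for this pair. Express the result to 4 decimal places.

Differing sites — 3:D/F; 8:Q/Y; 10:A/Y; 14:F/T; 17:W/R; 18:P/W; 19:N/W; 22:V/K; 24:F/E.
p = 9/29 = 0.310345.
d = −ln(1 − 0.310345) = −ln(0.689655) = 0.3716.

0.3716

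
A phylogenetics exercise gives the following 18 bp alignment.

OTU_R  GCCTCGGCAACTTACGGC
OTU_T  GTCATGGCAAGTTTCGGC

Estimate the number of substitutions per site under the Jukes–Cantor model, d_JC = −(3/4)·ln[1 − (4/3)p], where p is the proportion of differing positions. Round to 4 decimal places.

0.3470

Differing sites — 2:C/T; 4:T/A; 5:C/T; 11:C/G; 14:A/T.
p = 5/18 = 0.277778.
d = −0.75 · ln(1 − (4/3)·0.277778) = −0.75 · ln(0.629629) = −0.75 · (-0.462625) = 0.3470.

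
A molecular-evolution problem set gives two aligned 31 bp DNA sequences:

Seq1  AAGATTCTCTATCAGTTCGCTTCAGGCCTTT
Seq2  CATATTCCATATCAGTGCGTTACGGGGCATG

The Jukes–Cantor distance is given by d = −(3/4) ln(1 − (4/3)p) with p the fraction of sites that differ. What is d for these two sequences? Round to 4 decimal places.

The sequences differ at positions 1 (A/C), 3 (G/T), 8 (T/C), 9 (C/A), 17 (T/G), 20 (C/T), 22 (T/A), 24 (A/G), 27 (C/G), 29 (T/A), 31 (T/G).
p = 11/31 = 0.354839.
d = −0.75 · ln(1 − (4/3)·0.354839) = −0.75 · ln(0.526881) = −0.75 · (-0.640781) = 0.4806.

0.4806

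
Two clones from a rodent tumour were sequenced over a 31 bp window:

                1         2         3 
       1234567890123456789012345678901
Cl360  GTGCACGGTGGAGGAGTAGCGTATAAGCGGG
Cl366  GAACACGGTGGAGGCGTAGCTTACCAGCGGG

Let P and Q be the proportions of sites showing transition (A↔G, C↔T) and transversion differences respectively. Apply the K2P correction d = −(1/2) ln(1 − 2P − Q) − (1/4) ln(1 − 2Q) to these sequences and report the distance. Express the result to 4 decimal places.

The sequences differ at positions 2 (T/A, transversion), 3 (G/A, transition), 15 (A/C, transversion), 21 (G/T, transversion), 24 (T/C, transition), 25 (A/C, transversion).
Of the 6 differences, 2 transitions and 4 transversions over 31 sites: P = 2/31 = 0.064516, Q = 4/31 = 0.129032.
d = −0.5·ln(0.741936) − 0.25·ln(0.741936) = −0.5·(-0.298492) − 0.25·(-0.298492) = 0.2239.

0.2239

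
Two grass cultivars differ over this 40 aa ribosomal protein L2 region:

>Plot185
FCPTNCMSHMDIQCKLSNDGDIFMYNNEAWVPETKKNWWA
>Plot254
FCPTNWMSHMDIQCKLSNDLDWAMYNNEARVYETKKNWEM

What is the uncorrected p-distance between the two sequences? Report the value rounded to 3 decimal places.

Differing sites — 6:C/W; 20:G/L; 22:I/W; 23:F/A; 30:W/R; 32:P/Y; 39:W/E; 40:A/M.
There are 8 differences over 40 sites, so p = 8/40 = 0.200.

0.200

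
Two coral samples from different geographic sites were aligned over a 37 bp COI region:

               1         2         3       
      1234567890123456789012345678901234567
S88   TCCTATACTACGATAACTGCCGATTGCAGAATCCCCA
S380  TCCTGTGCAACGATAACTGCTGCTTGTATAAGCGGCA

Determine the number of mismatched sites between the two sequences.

10

Mismatches occur at site 5 (A↔G), site 7 (A↔G), site 9 (T↔A), site 21 (C↔T), site 23 (A↔C), site 27 (C↔T), site 29 (G↔T), site 32 (T↔G), site 34 (C↔G), site 35 (C↔G).
That gives 10 mismatches out of 37 aligned sites, so the Hamming distance is 10.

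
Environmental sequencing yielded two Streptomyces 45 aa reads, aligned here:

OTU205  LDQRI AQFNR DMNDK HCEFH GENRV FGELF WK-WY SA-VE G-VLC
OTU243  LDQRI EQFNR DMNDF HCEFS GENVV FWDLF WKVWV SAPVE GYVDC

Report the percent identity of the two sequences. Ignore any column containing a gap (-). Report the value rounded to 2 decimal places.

Excluding the 3 gap columns leaves 42 comparable sites.
The sequences differ at positions 6 (A/E), 15 (K/F), 20 (H/S), 24 (R/V), 27 (G/W), 28 (E/D), 35 (Y/V), 44 (L/D).
34 of the 42 comparable sites match, so the percent identity is 34/42 × 100 = 80.95%.

80.95%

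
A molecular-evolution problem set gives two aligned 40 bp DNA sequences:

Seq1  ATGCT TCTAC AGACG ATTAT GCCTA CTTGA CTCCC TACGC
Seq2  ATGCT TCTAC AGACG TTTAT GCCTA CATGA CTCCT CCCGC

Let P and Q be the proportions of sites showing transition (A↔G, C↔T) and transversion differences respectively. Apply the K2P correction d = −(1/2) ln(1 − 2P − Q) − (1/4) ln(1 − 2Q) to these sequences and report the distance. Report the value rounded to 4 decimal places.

0.1368

Mismatches occur at site 16 (A/T, transversion), site 27 (T/A, transversion), site 35 (C/T, transition), site 36 (T/C, transition), site 37 (A/C, transversion).
Of the 5 differences, 2 transitions and 3 transversions over 40 sites: P = 2/40 = 0.050000, Q = 3/40 = 0.075000.
d = −0.5·ln(0.825000) − 0.25·ln(0.850000) = −0.5·(-0.192372) − 0.25·(-0.162519) = 0.1368.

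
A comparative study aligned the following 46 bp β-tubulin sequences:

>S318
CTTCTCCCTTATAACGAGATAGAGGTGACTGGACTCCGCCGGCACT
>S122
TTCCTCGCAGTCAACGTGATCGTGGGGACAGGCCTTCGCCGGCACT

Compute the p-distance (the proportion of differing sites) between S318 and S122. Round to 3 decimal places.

0.304

The sequences differ at positions 1 (C/T), 3 (T/C), 7 (C/G), 9 (T/A), 10 (T/G), 11 (A/T), 12 (T/C), 17 (A/T), 21 (A/C), 23 (A/T), 26 (T/G), 30 (T/A), 33 (A/C), 36 (C/T).
There are 14 differences over 46 sites, so p = 14/46 = 0.304.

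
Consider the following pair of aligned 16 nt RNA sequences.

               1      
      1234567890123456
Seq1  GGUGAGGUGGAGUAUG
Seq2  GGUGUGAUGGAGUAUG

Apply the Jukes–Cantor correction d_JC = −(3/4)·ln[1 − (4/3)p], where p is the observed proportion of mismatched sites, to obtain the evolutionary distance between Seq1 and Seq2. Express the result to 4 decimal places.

0.1367

Mismatches occur at site 5 (A↔U), site 7 (G↔A).
p = 2/16 = 0.125000.
d = −0.75 · ln(1 − (4/3)·0.125000) = −0.75 · ln(0.833333) = −0.75 · (-0.182322) = 0.1367.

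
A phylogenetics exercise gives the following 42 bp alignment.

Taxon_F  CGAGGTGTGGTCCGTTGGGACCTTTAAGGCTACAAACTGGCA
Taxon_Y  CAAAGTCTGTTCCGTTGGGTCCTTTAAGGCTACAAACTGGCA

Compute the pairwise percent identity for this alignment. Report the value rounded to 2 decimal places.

88.10%

Mismatches occur at site 2 (G↔A), site 4 (G↔A), site 7 (G↔C), site 10 (G↔T), site 20 (A↔T).
37 of the 42 sites match, so the percent identity is 37/42 × 100 = 88.10%.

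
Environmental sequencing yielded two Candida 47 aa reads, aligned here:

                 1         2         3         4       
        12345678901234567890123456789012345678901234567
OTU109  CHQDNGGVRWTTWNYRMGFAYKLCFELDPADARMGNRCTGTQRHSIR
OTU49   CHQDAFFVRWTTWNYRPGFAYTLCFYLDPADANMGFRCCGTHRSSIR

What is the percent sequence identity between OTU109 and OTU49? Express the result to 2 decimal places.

Differing sites — 5:N/A; 6:G/F; 7:G/F; 17:M/P; 22:K/T; 26:E/Y; 33:R/N; 36:N/F; 39:T/C; 42:Q/H; 44:H/S.
36 of the 47 sites match, so the percent identity is 36/47 × 100 = 76.60%.

76.60%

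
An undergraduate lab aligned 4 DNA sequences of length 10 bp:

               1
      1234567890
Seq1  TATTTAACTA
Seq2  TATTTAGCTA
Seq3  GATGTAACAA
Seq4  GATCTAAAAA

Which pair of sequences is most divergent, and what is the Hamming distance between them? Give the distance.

5

Pairwise Hamming distances:
  Seq1 vs Seq2: 1
  Seq1 vs Seq3: 3
  Seq1 vs Seq4: 4
  Seq2 vs Seq3: 4
  Seq2 vs Seq4: 5
  Seq3 vs Seq4: 2
The largest is 5, between Seq2 and Seq4.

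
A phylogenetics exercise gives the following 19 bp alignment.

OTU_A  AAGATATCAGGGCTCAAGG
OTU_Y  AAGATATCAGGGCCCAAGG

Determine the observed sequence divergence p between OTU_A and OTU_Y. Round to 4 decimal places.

0.0526

The sequences differ at position 14 (T/C).
There are 1 differences over 19 sites, so p = 1/19 = 0.0526.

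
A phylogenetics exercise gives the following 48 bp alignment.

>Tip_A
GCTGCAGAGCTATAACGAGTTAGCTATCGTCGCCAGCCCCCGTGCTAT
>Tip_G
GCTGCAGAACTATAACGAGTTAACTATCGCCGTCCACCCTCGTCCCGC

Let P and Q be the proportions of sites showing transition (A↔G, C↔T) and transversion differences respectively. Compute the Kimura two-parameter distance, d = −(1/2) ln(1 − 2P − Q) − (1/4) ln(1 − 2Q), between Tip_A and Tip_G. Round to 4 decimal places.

Mismatches occur at site 9 (G↔A, transition), site 23 (G↔A, transition), site 30 (T↔C, transition), site 33 (C↔T, transition), site 35 (A↔C, transversion), site 36 (G↔A, transition), site 40 (C↔T, transition), site 44 (G↔C, transversion), site 46 (T↔C, transition), site 47 (A↔G, transition), site 48 (T↔C, transition).
Of the 11 differences, 9 transitions and 2 transversions over 48 sites: P = 9/48 = 0.187500, Q = 2/48 = 0.041667.
d = −0.5·ln(0.583333) − 0.25·ln(0.916666) = −0.5·(-0.538997) − 0.25·(-0.087012) = 0.2913.

0.2913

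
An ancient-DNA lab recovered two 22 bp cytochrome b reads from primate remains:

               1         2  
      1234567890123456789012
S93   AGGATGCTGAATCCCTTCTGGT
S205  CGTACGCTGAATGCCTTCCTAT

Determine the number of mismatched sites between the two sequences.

Differing sites — 1:A/C; 3:G/T; 5:T/C; 13:C/G; 19:T/C; 20:G/T; 21:G/A.
That gives 7 mismatches out of 22 aligned sites, so the Hamming distance is 7.

7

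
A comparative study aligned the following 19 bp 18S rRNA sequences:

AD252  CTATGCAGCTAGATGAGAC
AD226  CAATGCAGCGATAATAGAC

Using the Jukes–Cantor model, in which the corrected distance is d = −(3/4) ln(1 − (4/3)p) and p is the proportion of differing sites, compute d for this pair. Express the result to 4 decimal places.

0.3241

The sequences differ at positions 2 (T/A), 10 (T/G), 12 (G/T), 14 (T/A), 15 (G/T).
p = 5/19 = 0.263158.
d = −0.75 · ln(1 − (4/3)·0.263158) = −0.75 · ln(0.649123) = −0.75 · (-0.432133) = 0.3241.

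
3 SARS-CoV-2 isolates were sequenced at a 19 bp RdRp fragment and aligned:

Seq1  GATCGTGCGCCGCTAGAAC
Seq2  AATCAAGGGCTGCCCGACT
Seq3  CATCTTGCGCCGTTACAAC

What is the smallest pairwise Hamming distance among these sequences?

Pairwise Hamming distances:
  Seq1 vs Seq2: 9
  Seq1 vs Seq3: 4
  Seq2 vs Seq3: 11
The smallest is 4, between Seq1 and Seq3.

4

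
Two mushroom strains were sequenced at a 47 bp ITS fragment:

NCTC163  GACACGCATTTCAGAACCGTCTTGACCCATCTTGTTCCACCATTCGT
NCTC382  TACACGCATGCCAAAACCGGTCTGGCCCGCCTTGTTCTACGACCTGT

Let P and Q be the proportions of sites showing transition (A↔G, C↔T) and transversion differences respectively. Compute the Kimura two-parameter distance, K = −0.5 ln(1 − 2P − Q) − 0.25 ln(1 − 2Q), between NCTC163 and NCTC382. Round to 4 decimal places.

0.4495

Mismatches occur at site 1 (G/T, transversion), site 10 (T/G, transversion), site 11 (T/C, transition), site 14 (G/A, transition), site 20 (T/G, transversion), site 21 (C/T, transition), site 22 (T/C, transition), site 25 (A/G, transition), site 29 (A/G, transition), site 30 (T/C, transition), site 38 (C/T, transition), site 41 (C/G, transversion), site 43 (T/C, transition), site 44 (T/C, transition), site 45 (C/T, transition).
Of the 15 differences, 11 transitions and 4 transversions over 47 sites: P = 11/47 = 0.234043, Q = 4/47 = 0.085106.
d = −0.5·ln(0.446808) − 0.25·ln(0.829788) = −0.5·(-0.805626) − 0.25·(-0.186585) = 0.4495.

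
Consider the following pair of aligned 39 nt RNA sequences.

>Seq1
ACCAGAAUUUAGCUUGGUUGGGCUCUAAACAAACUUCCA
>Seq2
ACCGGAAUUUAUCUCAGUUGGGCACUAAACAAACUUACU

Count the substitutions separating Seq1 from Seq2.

7

Mismatches occur at site 4 (A/G), site 12 (G/U), site 15 (U/C), site 16 (G/A), site 24 (U/A), site 37 (C/A), site 39 (A/U).
That gives 7 mismatches out of 39 aligned sites, so the Hamming distance is 7.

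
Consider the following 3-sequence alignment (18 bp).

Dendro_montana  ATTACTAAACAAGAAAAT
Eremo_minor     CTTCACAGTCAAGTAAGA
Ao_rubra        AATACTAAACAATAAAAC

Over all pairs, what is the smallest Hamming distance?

Pairwise Hamming distances:
  Dendro_montana vs Eremo_minor: 9
  Dendro_montana vs Ao_rubra: 3
  Eremo_minor vs Ao_rubra: 11
The smallest is 3, between Dendro_montana and Ao_rubra.

3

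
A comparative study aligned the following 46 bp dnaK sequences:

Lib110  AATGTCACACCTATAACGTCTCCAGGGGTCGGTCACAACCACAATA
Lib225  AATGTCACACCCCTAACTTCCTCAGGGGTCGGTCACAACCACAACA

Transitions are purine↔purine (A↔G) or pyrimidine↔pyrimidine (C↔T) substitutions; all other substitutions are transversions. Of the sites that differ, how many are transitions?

Mismatches occur at site 12 (T/C, transition), site 13 (A/C, transversion), site 18 (G/T, transversion), site 21 (T/C, transition), site 22 (C/T, transition), site 45 (T/C, transition).
Of the 6 differences, 4 transitions and 2 transversions, so the answer is 4.

4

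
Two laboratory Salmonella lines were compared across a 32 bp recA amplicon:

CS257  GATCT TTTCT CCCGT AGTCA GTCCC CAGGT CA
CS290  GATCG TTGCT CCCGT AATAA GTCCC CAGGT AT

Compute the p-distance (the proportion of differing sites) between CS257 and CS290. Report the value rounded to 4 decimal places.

The sequences differ at positions 5 (T/G), 8 (T/G), 17 (G/A), 19 (C/A), 31 (C/A), 32 (A/T).
There are 6 differences over 32 sites, so p = 6/32 = 0.1875.

0.1875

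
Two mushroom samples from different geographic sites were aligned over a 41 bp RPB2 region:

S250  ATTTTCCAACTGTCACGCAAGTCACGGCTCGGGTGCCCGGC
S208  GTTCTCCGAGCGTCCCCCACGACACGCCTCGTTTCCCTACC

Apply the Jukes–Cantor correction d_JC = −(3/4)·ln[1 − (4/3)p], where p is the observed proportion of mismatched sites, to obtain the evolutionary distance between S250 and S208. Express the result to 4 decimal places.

0.5510

The sequences differ at positions 1 (A/G), 4 (T/C), 8 (A/G), 10 (C/G), 11 (T/C), 15 (A/C), 17 (G/C), 20 (A/C), 22 (T/A), 27 (G/C), 32 (G/T), 33 (G/T), 35 (G/C), 38 (C/T), 39 (G/A), 40 (G/C).
p = 16/41 = 0.390244.
d = −0.75 · ln(1 − (4/3)·0.390244) = −0.75 · ln(0.479675) = −0.75 · (-0.734646) = 0.5510.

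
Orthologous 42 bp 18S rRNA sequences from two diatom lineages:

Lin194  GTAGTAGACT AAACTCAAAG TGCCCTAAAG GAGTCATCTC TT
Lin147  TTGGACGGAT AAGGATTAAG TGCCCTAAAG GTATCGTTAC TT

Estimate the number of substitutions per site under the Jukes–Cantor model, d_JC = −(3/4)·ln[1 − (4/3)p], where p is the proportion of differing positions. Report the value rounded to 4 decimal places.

Mismatches occur at site 1 (G→T), site 3 (A→G), site 5 (T→A), site 6 (A→C), site 8 (A→G), site 9 (C→A), site 13 (A→G), site 14 (C→G), site 15 (T→A), site 16 (C→T), site 17 (A→T), site 32 (A→T), site 33 (G→A), site 36 (A→G), site 38 (C→T), site 39 (T→A).
p = 16/42 = 0.380952.
d = −0.75 · ln(1 − (4/3)·0.380952) = −0.75 · ln(0.492064) = −0.75 · (-0.709146) = 0.5319.

0.5319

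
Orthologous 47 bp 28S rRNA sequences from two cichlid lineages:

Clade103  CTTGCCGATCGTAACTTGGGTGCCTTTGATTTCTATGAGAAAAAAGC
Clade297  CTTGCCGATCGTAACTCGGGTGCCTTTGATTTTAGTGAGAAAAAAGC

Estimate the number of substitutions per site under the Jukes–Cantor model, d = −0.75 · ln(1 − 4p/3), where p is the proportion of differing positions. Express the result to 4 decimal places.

0.0903

The sequences differ at positions 17 (T/C), 33 (C/T), 34 (T/A), 35 (A/G).
p = 4/47 = 0.085106.
d = −0.75 · ln(1 − (4/3)·0.085106) = −0.75 · ln(0.886525) = −0.75 · (-0.120446) = 0.0903.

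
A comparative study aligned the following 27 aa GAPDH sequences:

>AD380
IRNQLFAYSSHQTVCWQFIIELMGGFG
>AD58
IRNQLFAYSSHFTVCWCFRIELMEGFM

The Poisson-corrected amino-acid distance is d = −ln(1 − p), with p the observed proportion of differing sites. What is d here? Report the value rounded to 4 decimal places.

The sequences differ at positions 12 (Q/F), 17 (Q/C), 19 (I/R), 24 (G/E), 27 (G/M).
p = 5/27 = 0.185185.
d = −ln(1 − 0.185185) = −ln(0.814815) = 0.2048.

0.2048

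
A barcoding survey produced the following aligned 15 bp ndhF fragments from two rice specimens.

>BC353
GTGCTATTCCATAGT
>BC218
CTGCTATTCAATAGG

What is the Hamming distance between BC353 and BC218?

3

Differing sites — 1:G/C; 10:C/A; 15:T/G.
That gives 3 mismatches out of 15 aligned sites, so the Hamming distance is 3.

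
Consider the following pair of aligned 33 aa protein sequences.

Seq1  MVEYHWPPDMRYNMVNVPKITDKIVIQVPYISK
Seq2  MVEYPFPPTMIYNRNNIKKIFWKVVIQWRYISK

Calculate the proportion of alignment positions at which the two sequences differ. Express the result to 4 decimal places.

0.3939

Mismatches occur at site 5 (H↔P), site 6 (W↔F), site 9 (D↔T), site 11 (R↔I), site 14 (M↔R), site 15 (V↔N), site 17 (V↔I), site 18 (P↔K), site 21 (T↔F), site 22 (D↔W), site 24 (I↔V), site 28 (V↔W), site 29 (P↔R).
There are 13 differences over 33 sites, so p = 13/33 = 0.3939.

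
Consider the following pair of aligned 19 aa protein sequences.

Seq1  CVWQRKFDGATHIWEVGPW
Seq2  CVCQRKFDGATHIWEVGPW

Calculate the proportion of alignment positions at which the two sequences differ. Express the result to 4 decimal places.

The sequences differ at position 3 (W/C).
There are 1 differences over 19 sites, so p = 1/19 = 0.0526.

0.0526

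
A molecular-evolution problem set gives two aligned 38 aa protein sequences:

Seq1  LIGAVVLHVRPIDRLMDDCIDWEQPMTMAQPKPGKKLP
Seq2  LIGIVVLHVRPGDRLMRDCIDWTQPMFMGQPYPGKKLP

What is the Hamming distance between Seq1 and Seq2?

7

Mismatches occur at site 4 (A/I), site 12 (I/G), site 17 (D/R), site 23 (E/T), site 27 (T/F), site 29 (A/G), site 32 (K/Y).
That gives 7 mismatches out of 38 aligned sites, so the Hamming distance is 7.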